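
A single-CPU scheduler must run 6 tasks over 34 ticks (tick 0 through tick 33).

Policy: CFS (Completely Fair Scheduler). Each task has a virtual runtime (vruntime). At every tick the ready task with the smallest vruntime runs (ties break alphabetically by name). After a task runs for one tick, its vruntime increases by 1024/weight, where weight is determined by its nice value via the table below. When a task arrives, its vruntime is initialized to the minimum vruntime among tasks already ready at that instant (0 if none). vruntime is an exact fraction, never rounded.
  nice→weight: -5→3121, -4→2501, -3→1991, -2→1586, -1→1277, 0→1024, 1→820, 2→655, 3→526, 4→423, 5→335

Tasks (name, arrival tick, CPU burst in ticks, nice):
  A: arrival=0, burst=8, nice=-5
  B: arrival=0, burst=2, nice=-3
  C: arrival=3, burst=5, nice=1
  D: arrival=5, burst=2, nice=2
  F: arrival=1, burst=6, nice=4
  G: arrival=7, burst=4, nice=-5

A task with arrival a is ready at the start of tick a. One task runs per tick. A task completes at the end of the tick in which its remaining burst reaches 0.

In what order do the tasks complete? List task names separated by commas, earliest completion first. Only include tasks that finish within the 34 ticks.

completion order = B, G, D, A, C, F

t=0: vr[A=0 B=0] → run A
t=1: vr[A=1024/3121 B=0 F=0] → run B
t=2: vr[A=1024/3121 B=1024/1991 F=0] → run F
t=3: vr[A=1024/3121 B=1024/1991 C=1024/3121 F=1024/423] → run A
t=4: vr[A=2048/3121 B=1024/1991 C=1024/3121 F=1024/423] → run C
t=5: vr[A=2048/3121 B=1024/1991 C=1008896/639805 D=1024/1991 F=1024/423] → run B
t=6: vr[A=2048/3121 C=1008896/639805 D=1024/1991 F=1024/423] → run D
t=7: vr[A=2048/3121 C=1008896/639805 D=2709504/1304105 F=1024/423 G=2048/3121] → run A
t=8: vr[A=3072/3121 C=1008896/639805 D=2709504/1304105 F=1024/423 G=2048/3121] → run G
t=9: vr[A=3072/3121 C=1008896/639805 D=2709504/1304105 F=1024/423 G=3072/3121] → run A
t=10: vr[A=4096/3121 C=1008896/639805 D=2709504/1304105 F=1024/423 G=3072/3121] → run G
t=11: vr[A=4096/3121 C=1008896/639805 D=2709504/1304105 F=1024/423 G=4096/3121] → run A
t=12: vr[A=5120/3121 C=1008896/639805 D=2709504/1304105 F=1024/423 G=4096/3121] → run G
t=13: vr[A=5120/3121 C=1008896/639805 D=2709504/1304105 F=1024/423 G=5120/3121] → run C
t=14: vr[A=5120/3121 C=1807872/639805 D=2709504/1304105 F=1024/423 G=5120/3121] → run A
t=15: vr[A=6144/3121 C=1807872/639805 D=2709504/1304105 F=1024/423 G=5120/3121] → run G
t=16: vr[A=6144/3121 C=1807872/639805 D=2709504/1304105 F=1024/423] → run A
t=17: vr[A=7168/3121 C=1807872/639805 D=2709504/1304105 F=1024/423] → run D
t=18: vr[A=7168/3121 C=1807872/639805 F=1024/423] → run A
t=19: vr[C=1807872/639805 F=1024/423] → run F
t=20: vr[C=1807872/639805 F=2048/423] → run C
t=21: vr[C=2606848/639805 F=2048/423] → run C
t=22: vr[C=3405824/639805 F=2048/423] → run F
t=23: vr[C=3405824/639805 F=1024/141] → run C
t=24: vr[F=1024/141] → run F
t=25: vr[F=4096/423] → run F
t=26: vr[F=5120/423] → run F
t=27: (idle)
t=28: (idle)
t=29: (idle)
t=30: (idle)
t=31: (idle)
t=32: (idle)
t=33: (idle)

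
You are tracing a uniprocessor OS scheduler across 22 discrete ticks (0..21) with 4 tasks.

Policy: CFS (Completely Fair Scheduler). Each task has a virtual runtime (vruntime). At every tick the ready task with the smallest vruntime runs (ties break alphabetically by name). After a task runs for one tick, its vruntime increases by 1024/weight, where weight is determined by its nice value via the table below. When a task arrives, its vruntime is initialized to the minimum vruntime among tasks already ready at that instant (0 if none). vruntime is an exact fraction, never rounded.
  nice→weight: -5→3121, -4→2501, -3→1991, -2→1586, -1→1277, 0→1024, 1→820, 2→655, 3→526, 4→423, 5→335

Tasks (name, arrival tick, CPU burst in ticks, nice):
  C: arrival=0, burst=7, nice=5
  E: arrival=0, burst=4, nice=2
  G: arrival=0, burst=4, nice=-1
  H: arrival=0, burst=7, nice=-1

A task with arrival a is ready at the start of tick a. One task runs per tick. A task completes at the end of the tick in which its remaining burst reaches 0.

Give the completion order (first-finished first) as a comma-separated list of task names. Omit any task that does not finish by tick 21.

t=0: vr[C=0 E=0 G=0 H=0] → run C
t=1: vr[C=1024/335 E=0 G=0 H=0] → run E
t=2: vr[C=1024/335 E=1024/655 G=0 H=0] → run G
t=3: vr[C=1024/335 E=1024/655 G=1024/1277 H=0] → run H
t=4: vr[C=1024/335 E=1024/655 G=1024/1277 H=1024/1277] → run G
t=5: vr[C=1024/335 E=1024/655 G=2048/1277 H=1024/1277] → run H
t=6: vr[C=1024/335 E=1024/655 G=2048/1277 H=2048/1277] → run E
t=7: vr[C=1024/335 E=2048/655 G=2048/1277 H=2048/1277] → run G
t=8: vr[C=1024/335 E=2048/655 G=3072/1277 H=2048/1277] → run H
t=9: vr[C=1024/335 E=2048/655 G=3072/1277 H=3072/1277] → run G
t=10: vr[C=1024/335 E=2048/655 H=3072/1277] → run H
t=11: vr[C=1024/335 E=2048/655 H=4096/1277] → run C
t=12: vr[C=2048/335 E=2048/655 H=4096/1277] → run E
t=13: vr[C=2048/335 E=3072/655 H=4096/1277] → run H
t=14: vr[C=2048/335 E=3072/655 H=5120/1277] → run H
t=15: vr[C=2048/335 E=3072/655 H=6144/1277] → run E
t=16: vr[C=2048/335 H=6144/1277] → run H
t=17: vr[C=2048/335] → run C
t=18: vr[C=3072/335] → run C
t=19: vr[C=4096/335] → run C
t=20: vr[C=1024/67] → run C
t=21: vr[C=6144/335] → run C

completion order = G, E, H, C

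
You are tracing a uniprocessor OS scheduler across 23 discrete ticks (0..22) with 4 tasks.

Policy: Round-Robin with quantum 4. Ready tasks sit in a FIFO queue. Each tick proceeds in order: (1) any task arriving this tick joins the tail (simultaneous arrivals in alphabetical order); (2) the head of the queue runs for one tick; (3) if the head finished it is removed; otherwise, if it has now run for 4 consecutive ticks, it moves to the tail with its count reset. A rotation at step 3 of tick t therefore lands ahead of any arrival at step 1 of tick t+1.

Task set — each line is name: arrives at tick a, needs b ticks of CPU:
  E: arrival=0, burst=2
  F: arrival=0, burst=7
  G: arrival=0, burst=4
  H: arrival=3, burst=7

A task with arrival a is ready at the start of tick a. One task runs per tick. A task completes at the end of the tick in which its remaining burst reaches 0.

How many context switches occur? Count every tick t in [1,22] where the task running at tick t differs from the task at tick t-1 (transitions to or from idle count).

t=0: queue=[E,F,G] q_used=0 → run E
t=1: queue=[E,F,G] q_used=1 → run E
t=2: queue=[F,G] q_used=0 → run F
t=3: queue=[F,G,H] q_used=1 → run F
t=4: queue=[F,G,H] q_used=2 → run F
t=5: queue=[F,G,H] q_used=3 → run F
t=6: queue=[G,H,F] q_used=0 → run G
t=7: queue=[G,H,F] q_used=1 → run G
t=8: queue=[G,H,F] q_used=2 → run G
t=9: queue=[G,H,F] q_used=3 → run G
t=10: queue=[H,F] q_used=0 → run H
t=11: queue=[H,F] q_used=1 → run H
t=12: queue=[H,F] q_used=2 → run H
t=13: queue=[H,F] q_used=3 → run H
t=14: queue=[F,H] q_used=0 → run F
t=15: queue=[F,H] q_used=1 → run F
t=16: queue=[F,H] q_used=2 → run F
t=17: queue=[H] q_used=0 → run H
t=18: queue=[H] q_used=1 → run H
t=19: queue=[H] q_used=2 → run H
t=20: (idle)
t=21: (idle)
t=22: (idle)

context switches = 6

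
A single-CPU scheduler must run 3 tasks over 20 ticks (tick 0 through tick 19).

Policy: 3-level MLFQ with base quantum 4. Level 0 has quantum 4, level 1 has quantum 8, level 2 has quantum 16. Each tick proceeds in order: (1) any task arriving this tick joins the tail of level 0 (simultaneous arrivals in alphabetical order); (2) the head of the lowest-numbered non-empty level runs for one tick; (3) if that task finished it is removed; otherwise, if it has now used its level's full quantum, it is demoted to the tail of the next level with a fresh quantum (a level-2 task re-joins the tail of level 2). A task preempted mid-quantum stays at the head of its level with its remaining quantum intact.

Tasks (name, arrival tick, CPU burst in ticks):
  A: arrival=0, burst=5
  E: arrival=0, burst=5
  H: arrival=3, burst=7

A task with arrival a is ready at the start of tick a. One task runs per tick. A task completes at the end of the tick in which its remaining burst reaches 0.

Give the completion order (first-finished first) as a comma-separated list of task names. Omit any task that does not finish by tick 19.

completion order = A, E, H

t=0: L0/L1/L2 = AE/-/- → run A
t=1: L0/L1/L2 = AE/-/- → run A
t=2: L0/L1/L2 = AE/-/- → run A
t=3: L0/L1/L2 = AEH/-/- → run A
t=4: L0/L1/L2 = EH/A/- → run E
t=5: L0/L1/L2 = EH/A/- → run E
t=6: L0/L1/L2 = EH/A/- → run E
t=7: L0/L1/L2 = EH/A/- → run E
t=8: L0/L1/L2 = H/AE/- → run H
t=9: L0/L1/L2 = H/AE/- → run H
t=10: L0/L1/L2 = H/AE/- → run H
t=11: L0/L1/L2 = H/AE/- → run H
t=12: L0/L1/L2 = -/AEH/- → run A
t=13: L0/L1/L2 = -/EH/- → run E
t=14: L0/L1/L2 = -/H/- → run H
t=15: L0/L1/L2 = -/H/- → run H
t=16: L0/L1/L2 = -/H/- → run H
t=17: (idle)
t=18: (idle)
t=19: (idle)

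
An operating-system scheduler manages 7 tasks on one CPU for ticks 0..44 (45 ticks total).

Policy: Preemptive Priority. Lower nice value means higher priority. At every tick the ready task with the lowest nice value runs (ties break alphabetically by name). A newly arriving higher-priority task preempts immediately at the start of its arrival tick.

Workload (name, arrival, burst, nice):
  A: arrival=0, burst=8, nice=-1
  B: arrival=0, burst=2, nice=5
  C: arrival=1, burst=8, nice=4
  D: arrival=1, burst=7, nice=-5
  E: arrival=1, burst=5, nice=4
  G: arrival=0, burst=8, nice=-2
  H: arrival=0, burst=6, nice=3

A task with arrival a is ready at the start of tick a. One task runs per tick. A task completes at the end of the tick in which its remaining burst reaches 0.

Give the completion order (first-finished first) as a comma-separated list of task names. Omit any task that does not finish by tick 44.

completion order = D, G, A, H, C, E, B

t=0: ready={A,B,G,H} → run G
t=1: ready={A,B,C,D,E,G,H} → run D
t=2: ready={A,B,C,D,E,G,H} → run D
t=3: ready={A,B,C,D,E,G,H} → run D
t=4: ready={A,B,C,D,E,G,H} → run D
t=5: ready={A,B,C,D,E,G,H} → run D
t=6: ready={A,B,C,D,E,G,H} → run D
t=7: ready={A,B,C,D,E,G,H} → run D
t=8: ready={A,B,C,E,G,H} → run G
t=9: ready={A,B,C,E,G,H} → run G
t=10: ready={A,B,C,E,G,H} → run G
t=11: ready={A,B,C,E,G,H} → run G
t=12: ready={A,B,C,E,G,H} → run G
t=13: ready={A,B,C,E,G,H} → run G
t=14: ready={A,B,C,E,G,H} → run G
t=15: ready={A,B,C,E,H} → run A
t=16: ready={A,B,C,E,H} → run A
t=17: ready={A,B,C,E,H} → run A
t=18: ready={A,B,C,E,H} → run A
t=19: ready={A,B,C,E,H} → run A
t=20: ready={A,B,C,E,H} → run A
t=21: ready={A,B,C,E,H} → run A
t=22: ready={A,B,C,E,H} → run A
t=23: ready={B,C,E,H} → run H
t=24: ready={B,C,E,H} → run H
t=25: ready={B,C,E,H} → run H
t=26: ready={B,C,E,H} → run H
t=27: ready={B,C,E,H} → run H
t=28: ready={B,C,E,H} → run H
t=29: ready={B,C,E} → run C
t=30: ready={B,C,E} → run C
t=31: ready={B,C,E} → run C
t=32: ready={B,C,E} → run C
t=33: ready={B,C,E} → run C
t=34: ready={B,C,E} → run C
t=35: ready={B,C,E} → run C
t=36: ready={B,C,E} → run C
t=37: ready={B,E} → run E
t=38: ready={B,E} → run E
t=39: ready={B,E} → run E
t=40: ready={B,E} → run E
t=41: ready={B,E} → run E
t=42: ready={B} → run B
t=43: ready={B} → run B
t=44: (idle)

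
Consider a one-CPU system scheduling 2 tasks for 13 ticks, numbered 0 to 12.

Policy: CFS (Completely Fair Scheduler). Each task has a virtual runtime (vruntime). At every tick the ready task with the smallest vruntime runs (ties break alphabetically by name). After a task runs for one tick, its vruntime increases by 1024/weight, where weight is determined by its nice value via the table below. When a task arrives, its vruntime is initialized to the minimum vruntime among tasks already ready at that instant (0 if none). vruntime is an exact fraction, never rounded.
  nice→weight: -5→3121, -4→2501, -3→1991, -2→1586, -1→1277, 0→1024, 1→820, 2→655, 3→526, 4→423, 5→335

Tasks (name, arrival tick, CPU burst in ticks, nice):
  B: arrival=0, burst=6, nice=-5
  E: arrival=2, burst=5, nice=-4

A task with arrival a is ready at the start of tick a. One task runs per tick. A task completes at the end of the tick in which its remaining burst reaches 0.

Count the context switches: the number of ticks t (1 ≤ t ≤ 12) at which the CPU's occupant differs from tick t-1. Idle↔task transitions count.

t=0: vr[B=0] → run B
t=1: vr[B=1024/3121] → run B
t=2: vr[B=2048/3121 E=2048/3121] → run B
t=3: vr[B=3072/3121 E=2048/3121] → run E
t=4: vr[B=3072/3121 E=8317952/7805621] → run B
t=5: vr[B=4096/3121 E=8317952/7805621] → run E
t=6: vr[B=4096/3121 E=11513856/7805621] → run B
t=7: vr[B=5120/3121 E=11513856/7805621] → run E
t=8: vr[B=5120/3121 E=14709760/7805621] → run B
t=9: vr[E=14709760/7805621] → run E
t=10: vr[E=17905664/7805621] → run E
t=11: (idle)
t=12: (idle)

context switches = 8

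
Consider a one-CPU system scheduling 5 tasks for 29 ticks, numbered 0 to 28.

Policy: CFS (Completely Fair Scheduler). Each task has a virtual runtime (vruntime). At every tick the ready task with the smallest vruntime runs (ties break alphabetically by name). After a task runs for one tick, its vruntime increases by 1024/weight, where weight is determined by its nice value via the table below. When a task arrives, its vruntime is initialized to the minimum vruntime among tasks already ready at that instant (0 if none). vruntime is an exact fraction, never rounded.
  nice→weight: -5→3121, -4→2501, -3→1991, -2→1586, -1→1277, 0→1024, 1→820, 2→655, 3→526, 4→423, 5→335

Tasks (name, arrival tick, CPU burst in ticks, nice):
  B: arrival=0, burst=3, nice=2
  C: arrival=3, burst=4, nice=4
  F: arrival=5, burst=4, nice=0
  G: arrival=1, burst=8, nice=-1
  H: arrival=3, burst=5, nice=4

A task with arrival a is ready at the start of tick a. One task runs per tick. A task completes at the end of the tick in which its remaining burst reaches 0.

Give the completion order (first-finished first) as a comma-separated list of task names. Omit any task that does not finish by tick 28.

completion order = B, F, G, C, H

t=0: vr[B=0] → run B
t=1: vr[B=1024/655 G=1024/655] → run B
t=2: vr[B=2048/655 G=1024/655] → run G
t=3: vr[B=2048/655 C=1978368/836435 G=1978368/836435 H=1978368/836435] → run C
t=4: vr[B=2048/655 C=1693359104/353812005 G=1978368/836435 H=1978368/836435] → run G
t=5: vr[B=2048/655 C=1693359104/353812005 F=1978368/836435 G=2649088/836435 H=1978368/836435] → run F
t=6: vr[B=2048/655 C=1693359104/353812005 F=2814803/836435 G=2649088/836435 H=1978368/836435] → run H
t=7: vr[B=2048/655 C=1693359104/353812005 F=2814803/836435 G=2649088/836435 H=1693359104/353812005] → run B
t=8: vr[C=1693359104/353812005 F=2814803/836435 G=2649088/836435 H=1693359104/353812005] → run G
t=9: vr[C=1693359104/353812005 F=2814803/836435 G=3319808/836435 H=1693359104/353812005] → run F
t=10: vr[C=1693359104/353812005 F=3651238/836435 G=3319808/836435 H=1693359104/353812005] → run G
t=11: vr[C=1693359104/353812005 F=3651238/836435 G=3990528/836435 H=1693359104/353812005] → run F
t=12: vr[C=1693359104/353812005 F=4487673/836435 G=3990528/836435 H=1693359104/353812005] → run G
t=13: vr[C=1693359104/353812005 F=4487673/836435 G=4661248/836435 H=1693359104/353812005] → run C
t=14: vr[C=2549868544/353812005 F=4487673/836435 G=4661248/836435 H=1693359104/353812005] → run H
t=15: vr[C=2549868544/353812005 F=4487673/836435 G=4661248/836435 H=2549868544/353812005] → run F
t=16: vr[C=2549868544/353812005 G=4661248/836435 H=2549868544/353812005] → run G
t=17: vr[C=2549868544/353812005 G=5331968/836435 H=2549868544/353812005] → run G
t=18: vr[C=2549868544/353812005 G=6002688/836435 H=2549868544/353812005] → run G
t=19: vr[C=2549868544/353812005 H=2549868544/353812005] → run C
t=20: vr[C=1135459328/117937335 H=2549868544/353812005] → run H
t=21: vr[C=1135459328/117937335 H=1135459328/117937335] → run C
t=22: vr[H=1135459328/117937335] → run H
t=23: vr[H=4262887424/353812005] → run H
t=24: (idle)
t=25: (idle)
t=26: (idle)
t=27: (idle)
t=28: (idle)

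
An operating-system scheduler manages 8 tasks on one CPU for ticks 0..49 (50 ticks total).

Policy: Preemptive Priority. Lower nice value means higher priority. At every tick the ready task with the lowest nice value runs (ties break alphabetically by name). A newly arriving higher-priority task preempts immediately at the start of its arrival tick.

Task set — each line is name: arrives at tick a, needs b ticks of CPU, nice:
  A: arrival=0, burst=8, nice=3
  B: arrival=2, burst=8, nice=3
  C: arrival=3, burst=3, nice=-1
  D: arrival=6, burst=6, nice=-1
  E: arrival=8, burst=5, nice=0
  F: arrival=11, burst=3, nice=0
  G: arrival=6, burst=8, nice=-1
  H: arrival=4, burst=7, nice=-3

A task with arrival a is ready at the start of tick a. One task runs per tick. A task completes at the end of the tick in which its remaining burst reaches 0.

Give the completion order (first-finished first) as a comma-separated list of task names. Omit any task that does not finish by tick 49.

completion order = H, C, D, G, E, F, A, B

t=0: ready={A} → run A
t=1: ready={A} → run A
t=2: ready={A,B} → run A
t=3: ready={A,B,C} → run C
t=4: ready={A,B,C,H} → run H
t=5: ready={A,B,C,H} → run H
t=6: ready={A,B,C,D,G,H} → run H
t=7: ready={A,B,C,D,G,H} → run H
t=8: ready={A,B,C,D,E,G,H} → run H
t=9: ready={A,B,C,D,E,G,H} → run H
t=10: ready={A,B,C,D,E,G,H} → run H
t=11: ready={A,B,C,D,E,F,G} → run C
t=12: ready={A,B,C,D,E,F,G} → run C
t=13: ready={A,B,D,E,F,G} → run D
t=14: ready={A,B,D,E,F,G} → run D
t=15: ready={A,B,D,E,F,G} → run D
t=16: ready={A,B,D,E,F,G} → run D
t=17: ready={A,B,D,E,F,G} → run D
t=18: ready={A,B,D,E,F,G} → run D
t=19: ready={A,B,E,F,G} → run G
t=20: ready={A,B,E,F,G} → run G
t=21: ready={A,B,E,F,G} → run G
t=22: ready={A,B,E,F,G} → run G
t=23: ready={A,B,E,F,G} → run G
t=24: ready={A,B,E,F,G} → run G
t=25: ready={A,B,E,F,G} → run G
t=26: ready={A,B,E,F,G} → run G
t=27: ready={A,B,E,F} → run E
t=28: ready={A,B,E,F} → run E
t=29: ready={A,B,E,F} → run E
t=30: ready={A,B,E,F} → run E
t=31: ready={A,B,E,F} → run E
t=32: ready={A,B,F} → run F
t=33: ready={A,B,F} → run F
t=34: ready={A,B,F} → run F
t=35: ready={A,B} → run A
t=36: ready={A,B} → run A
t=37: ready={A,B} → run A
t=38: ready={A,B} → run A
t=39: ready={A,B} → run A
t=40: ready={B} → run B
t=41: ready={B} → run B
t=42: ready={B} → run B
t=43: ready={B} → run B
t=44: ready={B} → run B
t=45: ready={B} → run B
t=46: ready={B} → run B
t=47: ready={B} → run B
t=48: (idle)
t=49: (idle)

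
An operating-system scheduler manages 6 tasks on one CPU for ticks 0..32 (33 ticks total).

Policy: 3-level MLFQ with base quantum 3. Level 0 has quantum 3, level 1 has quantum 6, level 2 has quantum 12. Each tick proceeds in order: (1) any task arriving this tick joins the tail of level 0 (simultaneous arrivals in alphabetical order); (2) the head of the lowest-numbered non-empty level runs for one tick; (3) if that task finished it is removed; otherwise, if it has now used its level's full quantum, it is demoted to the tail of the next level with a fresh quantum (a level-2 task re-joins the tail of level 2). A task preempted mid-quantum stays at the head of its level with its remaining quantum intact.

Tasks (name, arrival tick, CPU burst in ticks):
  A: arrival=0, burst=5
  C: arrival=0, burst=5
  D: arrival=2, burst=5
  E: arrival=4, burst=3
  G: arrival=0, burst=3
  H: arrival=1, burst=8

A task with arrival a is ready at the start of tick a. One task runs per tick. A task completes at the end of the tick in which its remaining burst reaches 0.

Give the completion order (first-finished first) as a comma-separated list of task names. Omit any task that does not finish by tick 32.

completion order = G, E, A, C, H, D

t=0: L0/L1/L2 = ACG/-/- → run A
t=1: L0/L1/L2 = ACGH/-/- → run A
t=2: L0/L1/L2 = ACGHD/-/- → run A
t=3: L0/L1/L2 = CGHD/A/- → run C
t=4: L0/L1/L2 = CGHDE/A/- → run C
t=5: L0/L1/L2 = CGHDE/A/- → run C
t=6: L0/L1/L2 = GHDE/AC/- → run G
t=7: L0/L1/L2 = GHDE/AC/- → run G
t=8: L0/L1/L2 = GHDE/AC/- → run G
t=9: L0/L1/L2 = HDE/AC/- → run H
t=10: L0/L1/L2 = HDE/AC/- → run H
t=11: L0/L1/L2 = HDE/AC/- → run H
t=12: L0/L1/L2 = DE/ACH/- → run D
t=13: L0/L1/L2 = DE/ACH/- → run D
t=14: L0/L1/L2 = DE/ACH/- → run D
t=15: L0/L1/L2 = E/ACHD/- → run E
t=16: L0/L1/L2 = E/ACHD/- → run E
t=17: L0/L1/L2 = E/ACHD/- → run E
t=18: L0/L1/L2 = -/ACHD/- → run A
t=19: L0/L1/L2 = -/ACHD/- → run A
t=20: L0/L1/L2 = -/CHD/- → run C
t=21: L0/L1/L2 = -/CHD/- → run C
t=22: L0/L1/L2 = -/HD/- → run H
t=23: L0/L1/L2 = -/HD/- → run H
t=24: L0/L1/L2 = -/HD/- → run H
t=25: L0/L1/L2 = -/HD/- → run H
t=26: L0/L1/L2 = -/HD/- → run H
t=27: L0/L1/L2 = -/D/- → run D
t=28: L0/L1/L2 = -/D/- → run D
t=29: (idle)
t=30: (idle)
t=31: (idle)
t=32: (idle)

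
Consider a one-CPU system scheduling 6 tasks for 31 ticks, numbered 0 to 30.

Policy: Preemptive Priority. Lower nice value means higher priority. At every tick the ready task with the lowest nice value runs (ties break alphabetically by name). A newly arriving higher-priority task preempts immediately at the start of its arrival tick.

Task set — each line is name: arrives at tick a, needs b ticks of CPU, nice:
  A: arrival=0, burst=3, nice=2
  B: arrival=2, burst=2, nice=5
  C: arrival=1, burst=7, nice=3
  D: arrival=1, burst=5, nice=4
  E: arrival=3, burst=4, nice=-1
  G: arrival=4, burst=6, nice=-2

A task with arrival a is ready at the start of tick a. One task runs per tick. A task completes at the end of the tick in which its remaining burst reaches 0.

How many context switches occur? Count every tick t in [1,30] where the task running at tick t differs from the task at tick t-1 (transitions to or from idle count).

t=0: ready={A} → run A
t=1: ready={A,C,D} → run A
t=2: ready={A,B,C,D} → run A
t=3: ready={B,C,D,E} → run E
t=4: ready={B,C,D,E,G} → run G
t=5: ready={B,C,D,E,G} → run G
t=6: ready={B,C,D,E,G} → run G
t=7: ready={B,C,D,E,G} → run G
t=8: ready={B,C,D,E,G} → run G
t=9: ready={B,C,D,E,G} → run G
t=10: ready={B,C,D,E} → run E
t=11: ready={B,C,D,E} → run E
t=12: ready={B,C,D,E} → run E
t=13: ready={B,C,D} → run C
t=14: ready={B,C,D} → run C
t=15: ready={B,C,D} → run C
t=16: ready={B,C,D} → run C
t=17: ready={B,C,D} → run C
t=18: ready={B,C,D} → run C
t=19: ready={B,C,D} → run C
t=20: ready={B,D} → run D
t=21: ready={B,D} → run D
t=22: ready={B,D} → run D
t=23: ready={B,D} → run D
t=24: ready={B,D} → run D
t=25: ready={B} → run B
t=26: ready={B} → run B
t=27: (idle)
t=28: (idle)
t=29: (idle)
t=30: (idle)

context switches = 7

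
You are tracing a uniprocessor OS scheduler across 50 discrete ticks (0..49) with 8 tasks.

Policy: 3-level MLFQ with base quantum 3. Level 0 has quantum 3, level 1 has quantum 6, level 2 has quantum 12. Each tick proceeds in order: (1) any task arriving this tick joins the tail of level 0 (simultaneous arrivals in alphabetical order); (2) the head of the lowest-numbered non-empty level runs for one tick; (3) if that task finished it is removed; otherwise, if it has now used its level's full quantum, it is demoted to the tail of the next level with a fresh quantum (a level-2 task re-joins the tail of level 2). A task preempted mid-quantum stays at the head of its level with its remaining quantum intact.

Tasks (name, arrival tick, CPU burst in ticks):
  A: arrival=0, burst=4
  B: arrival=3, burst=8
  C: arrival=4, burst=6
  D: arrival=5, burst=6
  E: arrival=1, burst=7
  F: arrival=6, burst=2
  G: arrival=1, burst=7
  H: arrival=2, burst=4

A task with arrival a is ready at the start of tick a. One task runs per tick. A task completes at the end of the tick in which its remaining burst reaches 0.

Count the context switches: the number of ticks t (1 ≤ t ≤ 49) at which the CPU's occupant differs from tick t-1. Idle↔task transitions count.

context switches = 15

t=0: L0/L1/L2 = A/-/- → run A
t=1: L0/L1/L2 = AEG/-/- → run A
t=2: L0/L1/L2 = AEGH/-/- → run A
t=3: L0/L1/L2 = EGHB/A/- → run E
t=4: L0/L1/L2 = EGHBC/A/- → run E
t=5: L0/L1/L2 = EGHBCD/A/- → run E
t=6: L0/L1/L2 = GHBCDF/AE/- → run G
t=7: L0/L1/L2 = GHBCDF/AE/- → run G
t=8: L0/L1/L2 = GHBCDF/AE/- → run G
t=9: L0/L1/L2 = HBCDF/AEG/- → run H
t=10: L0/L1/L2 = HBCDF/AEG/- → run H
t=11: L0/L1/L2 = HBCDF/AEG/- → run H
t=12: L0/L1/L2 = BCDF/AEGH/- → run B
t=13: L0/L1/L2 = BCDF/AEGH/- → run B
t=14: L0/L1/L2 = BCDF/AEGH/- → run B
t=15: L0/L1/L2 = CDF/AEGHB/- → run C
t=16: L0/L1/L2 = CDF/AEGHB/- → run C
t=17: L0/L1/L2 = CDF/AEGHB/- → run C
t=18: L0/L1/L2 = DF/AEGHBC/- → run D
t=19: L0/L1/L2 = DF/AEGHBC/- → run D
t=20: L0/L1/L2 = DF/AEGHBC/- → run D
t=21: L0/L1/L2 = F/AEGHBCD/- → run F
t=22: L0/L1/L2 = F/AEGHBCD/- → run F
t=23: L0/L1/L2 = -/AEGHBCD/- → run A
t=24: L0/L1/L2 = -/EGHBCD/- → run E
t=25: L0/L1/L2 = -/EGHBCD/- → run E
t=26: L0/L1/L2 = -/EGHBCD/- → run E
t=27: L0/L1/L2 = -/EGHBCD/- → run E
t=28: L0/L1/L2 = -/GHBCD/- → run G
t=29: L0/L1/L2 = -/GHBCD/- → run G
t=30: L0/L1/L2 = -/GHBCD/- → run G
t=31: L0/L1/L2 = -/GHBCD/- → run G
t=32: L0/L1/L2 = -/HBCD/- → run H
t=33: L0/L1/L2 = -/BCD/- → run B
t=34: L0/L1/L2 = -/BCD/- → run B
t=35: L0/L1/L2 = -/BCD/- → run B
t=36: L0/L1/L2 = -/BCD/- → run B
t=37: L0/L1/L2 = -/BCD/- → run B
t=38: L0/L1/L2 = -/CD/- → run C
t=39: L0/L1/L2 = -/CD/- → run C
t=40: L0/L1/L2 = -/CD/- → run C
t=41: L0/L1/L2 = -/D/- → run D
t=42: L0/L1/L2 = -/D/- → run D
t=43: L0/L1/L2 = -/D/- → run D
t=44: (idle)
t=45: (idle)
t=46: (idle)
t=47: (idle)
t=48: (idle)
t=49: (idle)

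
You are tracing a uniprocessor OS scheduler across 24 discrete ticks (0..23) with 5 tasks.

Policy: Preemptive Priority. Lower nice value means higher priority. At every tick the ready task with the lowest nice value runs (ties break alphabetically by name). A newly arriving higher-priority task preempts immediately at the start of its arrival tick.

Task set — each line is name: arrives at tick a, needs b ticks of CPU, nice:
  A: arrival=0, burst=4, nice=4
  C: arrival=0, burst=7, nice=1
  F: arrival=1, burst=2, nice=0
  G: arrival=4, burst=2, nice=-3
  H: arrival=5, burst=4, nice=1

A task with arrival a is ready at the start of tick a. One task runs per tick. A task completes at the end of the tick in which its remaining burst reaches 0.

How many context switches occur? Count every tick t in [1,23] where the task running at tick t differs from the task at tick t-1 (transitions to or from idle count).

t=0: ready={A,C} → run C
t=1: ready={A,C,F} → run F
t=2: ready={A,C,F} → run F
t=3: ready={A,C} → run C
t=4: ready={A,C,G} → run G
t=5: ready={A,C,G,H} → run G
t=6: ready={A,C,H} → run C
t=7: ready={A,C,H} → run C
t=8: ready={A,C,H} → run C
t=9: ready={A,C,H} → run C
t=10: ready={A,C,H} → run C
t=11: ready={A,H} → run H
t=12: ready={A,H} → run H
t=13: ready={A,H} → run H
t=14: ready={A,H} → run H
t=15: ready={A} → run A
t=16: ready={A} → run A
t=17: ready={A} → run A
t=18: ready={A} → run A
t=19: (idle)
t=20: (idle)
t=21: (idle)
t=22: (idle)
t=23: (idle)

context switches = 7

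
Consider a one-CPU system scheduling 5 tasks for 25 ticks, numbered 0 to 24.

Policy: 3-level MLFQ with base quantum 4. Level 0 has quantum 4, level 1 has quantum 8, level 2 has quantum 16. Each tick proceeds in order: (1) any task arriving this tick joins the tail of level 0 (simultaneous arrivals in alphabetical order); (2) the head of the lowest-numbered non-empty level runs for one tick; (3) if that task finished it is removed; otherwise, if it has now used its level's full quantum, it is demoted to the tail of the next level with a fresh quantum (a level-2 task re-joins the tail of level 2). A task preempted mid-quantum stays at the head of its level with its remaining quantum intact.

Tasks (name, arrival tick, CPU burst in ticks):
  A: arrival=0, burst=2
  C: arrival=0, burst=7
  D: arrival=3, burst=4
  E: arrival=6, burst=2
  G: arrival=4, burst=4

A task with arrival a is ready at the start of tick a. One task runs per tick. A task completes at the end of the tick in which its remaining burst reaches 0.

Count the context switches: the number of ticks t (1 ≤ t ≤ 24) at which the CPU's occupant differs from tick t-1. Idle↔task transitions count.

context switches = 6

t=0: L0/L1/L2 = AC/-/- → run A
t=1: L0/L1/L2 = AC/-/- → run A
t=2: L0/L1/L2 = C/-/- → run C
t=3: L0/L1/L2 = CD/-/- → run C
t=4: L0/L1/L2 = CDG/-/- → run C
t=5: L0/L1/L2 = CDG/-/- → run C
t=6: L0/L1/L2 = DGE/C/- → run D
t=7: L0/L1/L2 = DGE/C/- → run D
t=8: L0/L1/L2 = DGE/C/- → run D
t=9: L0/L1/L2 = DGE/C/- → run D
t=10: L0/L1/L2 = GE/C/- → run G
t=11: L0/L1/L2 = GE/C/- → run G
t=12: L0/L1/L2 = GE/C/- → run G
t=13: L0/L1/L2 = GE/C/- → run G
t=14: L0/L1/L2 = E/C/- → run E
t=15: L0/L1/L2 = E/C/- → run E
t=16: L0/L1/L2 = -/C/- → run C
t=17: L0/L1/L2 = -/C/- → run C
t=18: L0/L1/L2 = -/C/- → run C
t=19: (idle)
t=20: (idle)
t=21: (idle)
t=22: (idle)
t=23: (idle)
t=24: (idle)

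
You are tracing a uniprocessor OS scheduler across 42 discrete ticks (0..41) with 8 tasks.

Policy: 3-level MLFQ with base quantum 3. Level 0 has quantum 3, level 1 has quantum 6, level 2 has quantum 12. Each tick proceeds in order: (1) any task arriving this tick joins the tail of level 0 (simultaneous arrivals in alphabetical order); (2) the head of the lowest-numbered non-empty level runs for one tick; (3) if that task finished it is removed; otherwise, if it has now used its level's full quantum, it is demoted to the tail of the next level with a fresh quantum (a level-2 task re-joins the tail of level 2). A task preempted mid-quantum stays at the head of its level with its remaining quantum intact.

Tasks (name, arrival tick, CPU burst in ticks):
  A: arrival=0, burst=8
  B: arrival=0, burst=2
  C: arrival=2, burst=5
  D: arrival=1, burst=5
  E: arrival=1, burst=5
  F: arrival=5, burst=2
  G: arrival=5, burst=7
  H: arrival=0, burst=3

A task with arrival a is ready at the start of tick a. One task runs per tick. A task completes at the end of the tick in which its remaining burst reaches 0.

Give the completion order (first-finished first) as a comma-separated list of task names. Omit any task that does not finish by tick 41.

t=0: L0/L1/L2 = ABH/-/- → run A
t=1: L0/L1/L2 = ABHDE/-/- → run A
t=2: L0/L1/L2 = ABHDEC/-/- → run A
t=3: L0/L1/L2 = BHDEC/A/- → run B
t=4: L0/L1/L2 = BHDEC/A/- → run B
t=5: L0/L1/L2 = HDECFG/A/- → run H
t=6: L0/L1/L2 = HDECFG/A/- → run H
t=7: L0/L1/L2 = HDECFG/A/- → run H
t=8: L0/L1/L2 = DECFG/A/- → run D
t=9: L0/L1/L2 = DECFG/A/- → run D
t=10: L0/L1/L2 = DECFG/A/- → run D
t=11: L0/L1/L2 = ECFG/AD/- → run E
t=12: L0/L1/L2 = ECFG/AD/- → run E
t=13: L0/L1/L2 = ECFG/AD/- → run E
t=14: L0/L1/L2 = CFG/ADE/- → run C
t=15: L0/L1/L2 = CFG/ADE/- → run C
t=16: L0/L1/L2 = CFG/ADE/- → run C
t=17: L0/L1/L2 = FG/ADEC/- → run F
t=18: L0/L1/L2 = FG/ADEC/- → run F
t=19: L0/L1/L2 = G/ADEC/- → run G
t=20: L0/L1/L2 = G/ADEC/- → run G
t=21: L0/L1/L2 = G/ADEC/- → run G
t=22: L0/L1/L2 = -/ADECG/- → run A
t=23: L0/L1/L2 = -/ADECG/- → run A
t=24: L0/L1/L2 = -/ADECG/- → run A
t=25: L0/L1/L2 = -/ADECG/- → run A
t=26: L0/L1/L2 = -/ADECG/- → run A
t=27: L0/L1/L2 = -/DECG/- → run D
t=28: L0/L1/L2 = -/DECG/- → run D
t=29: L0/L1/L2 = -/ECG/- → run E
t=30: L0/L1/L2 = -/ECG/- → run E
t=31: L0/L1/L2 = -/CG/- → run C
t=32: L0/L1/L2 = -/CG/- → run C
t=33: L0/L1/L2 = -/G/- → run G
t=34: L0/L1/L2 = -/G/- → run G
t=35: L0/L1/L2 = -/G/- → run G
t=36: L0/L1/L2 = -/G/- → run G
t=37: (idle)
t=38: (idle)
t=39: (idle)
t=40: (idle)
t=41: (idle)

completion order = B, H, F, A, D, E, C, G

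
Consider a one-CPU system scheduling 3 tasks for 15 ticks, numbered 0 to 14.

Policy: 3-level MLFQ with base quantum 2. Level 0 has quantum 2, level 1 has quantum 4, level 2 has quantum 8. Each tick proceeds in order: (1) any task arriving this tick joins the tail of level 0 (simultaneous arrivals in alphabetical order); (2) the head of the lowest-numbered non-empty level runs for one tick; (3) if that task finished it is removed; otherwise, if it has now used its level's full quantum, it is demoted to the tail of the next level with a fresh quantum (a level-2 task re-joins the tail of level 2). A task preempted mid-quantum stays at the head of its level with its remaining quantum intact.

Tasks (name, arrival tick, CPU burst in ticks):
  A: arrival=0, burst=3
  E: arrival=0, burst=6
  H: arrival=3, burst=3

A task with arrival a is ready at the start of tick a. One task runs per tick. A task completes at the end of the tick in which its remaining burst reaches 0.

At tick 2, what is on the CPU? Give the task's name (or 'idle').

t=0: L0/L1/L2 = AE/-/- → run A
t=1: L0/L1/L2 = AE/-/- → run A
t=2: L0/L1/L2 = E/A/- → run E
t=3: L0/L1/L2 = EH/A/- → run E
t=4: L0/L1/L2 = H/AE/- → run H
t=5: L0/L1/L2 = H/AE/- → run H
t=6: L0/L1/L2 = -/AEH/- → run A
t=7: L0/L1/L2 = -/EH/- → run E
t=8: L0/L1/L2 = -/EH/- → run E
t=9: L0/L1/L2 = -/EH/- → run E
t=10: L0/L1/L2 = -/EH/- → run E
t=11: L0/L1/L2 = -/H/- → run H
t=12: (idle)
t=13: (idle)
t=14: (idle)

running at tick 2 = E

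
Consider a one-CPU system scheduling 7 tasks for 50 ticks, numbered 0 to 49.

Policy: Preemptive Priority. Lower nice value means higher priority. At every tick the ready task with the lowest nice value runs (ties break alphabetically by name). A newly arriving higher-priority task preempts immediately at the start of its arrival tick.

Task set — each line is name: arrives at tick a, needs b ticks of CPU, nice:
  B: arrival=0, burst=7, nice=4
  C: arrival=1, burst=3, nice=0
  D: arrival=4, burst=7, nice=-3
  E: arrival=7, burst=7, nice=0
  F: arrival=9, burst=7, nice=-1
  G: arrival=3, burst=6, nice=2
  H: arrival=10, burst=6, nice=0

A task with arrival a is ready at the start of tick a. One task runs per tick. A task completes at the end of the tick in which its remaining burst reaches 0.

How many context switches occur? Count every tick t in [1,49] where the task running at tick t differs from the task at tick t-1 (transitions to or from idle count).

context switches = 8

t=0: ready={B} → run B
t=1: ready={B,C} → run C
t=2: ready={B,C} → run C
t=3: ready={B,C,G} → run C
t=4: ready={B,D,G} → run D
t=5: ready={B,D,G} → run D
t=6: ready={B,D,G} → run D
t=7: ready={B,D,E,G} → run D
t=8: ready={B,D,E,G} → run D
t=9: ready={B,D,E,F,G} → run D
t=10: ready={B,D,E,F,G,H} → run D
t=11: ready={B,E,F,G,H} → run F
t=12: ready={B,E,F,G,H} → run F
t=13: ready={B,E,F,G,H} → run F
t=14: ready={B,E,F,G,H} → run F
t=15: ready={B,E,F,G,H} → run F
t=16: ready={B,E,F,G,H} → run F
t=17: ready={B,E,F,G,H} → run F
t=18: ready={B,E,G,H} → run E
t=19: ready={B,E,G,H} → run E
t=20: ready={B,E,G,H} → run E
t=21: ready={B,E,G,H} → run E
t=22: ready={B,E,G,H} → run E
t=23: ready={B,E,G,H} → run E
t=24: ready={B,E,G,H} → run E
t=25: ready={B,G,H} → run H
t=26: ready={B,G,H} → run H
t=27: ready={B,G,H} → run H
t=28: ready={B,G,H} → run H
t=29: ready={B,G,H} → run H
t=30: ready={B,G,H} → run H
t=31: ready={B,G} → run G
t=32: ready={B,G} → run G
t=33: ready={B,G} → run G
t=34: ready={B,G} → run G
t=35: ready={B,G} → run G
t=36: ready={B,G} → run G
t=37: ready={B} → run B
t=38: ready={B} → run B
t=39: ready={B} → run B
t=40: ready={B} → run B
t=41: ready={B} → run B
t=42: ready={B} → run B
t=43: (idle)
t=44: (idle)
t=45: (idle)
t=46: (idle)
t=47: (idle)
t=48: (idle)
t=49: (idle)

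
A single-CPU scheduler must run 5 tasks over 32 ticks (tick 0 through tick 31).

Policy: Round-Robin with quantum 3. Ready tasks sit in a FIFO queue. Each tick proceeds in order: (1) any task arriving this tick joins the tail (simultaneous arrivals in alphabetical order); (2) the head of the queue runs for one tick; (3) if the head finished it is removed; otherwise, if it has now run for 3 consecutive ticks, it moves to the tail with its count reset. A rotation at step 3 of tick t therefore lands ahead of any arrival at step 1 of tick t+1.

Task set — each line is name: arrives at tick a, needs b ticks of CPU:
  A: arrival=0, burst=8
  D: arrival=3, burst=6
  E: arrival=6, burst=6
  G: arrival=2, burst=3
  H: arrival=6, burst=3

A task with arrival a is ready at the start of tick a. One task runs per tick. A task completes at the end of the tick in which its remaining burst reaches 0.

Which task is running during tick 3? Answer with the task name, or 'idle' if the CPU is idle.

t=0: queue=[A] q_used=0 → run A
t=1: queue=[A] q_used=1 → run A
t=2: queue=[A,G] q_used=2 → run A
t=3: queue=[G,A,D] q_used=0 → run G
t=4: queue=[G,A,D] q_used=1 → run G
t=5: queue=[G,A,D] q_used=2 → run G
t=6: queue=[A,D,E,H] q_used=0 → run A
t=7: queue=[A,D,E,H] q_used=1 → run A
t=8: queue=[A,D,E,H] q_used=2 → run A
t=9: queue=[D,E,H,A] q_used=0 → run D
t=10: queue=[D,E,H,A] q_used=1 → run D
t=11: queue=[D,E,H,A] q_used=2 → run D
t=12: queue=[E,H,A,D] q_used=0 → run E
t=13: queue=[E,H,A,D] q_used=1 → run E
t=14: queue=[E,H,A,D] q_used=2 → run E
t=15: queue=[H,A,D,E] q_used=0 → run H
t=16: queue=[H,A,D,E] q_used=1 → run H
t=17: queue=[H,A,D,E] q_used=2 → run H
t=18: queue=[A,D,E] q_used=0 → run A
t=19: queue=[A,D,E] q_used=1 → run A
t=20: queue=[D,E] q_used=0 → run D
t=21: queue=[D,E] q_used=1 → run D
t=22: queue=[D,E] q_used=2 → run D
t=23: queue=[E] q_used=0 → run E
t=24: queue=[E] q_used=1 → run E
t=25: queue=[E] q_used=2 → run E
t=26: (idle)
t=27: (idle)
t=28: (idle)
t=29: (idle)
t=30: (idle)
t=31: (idle)

running at tick 3 = G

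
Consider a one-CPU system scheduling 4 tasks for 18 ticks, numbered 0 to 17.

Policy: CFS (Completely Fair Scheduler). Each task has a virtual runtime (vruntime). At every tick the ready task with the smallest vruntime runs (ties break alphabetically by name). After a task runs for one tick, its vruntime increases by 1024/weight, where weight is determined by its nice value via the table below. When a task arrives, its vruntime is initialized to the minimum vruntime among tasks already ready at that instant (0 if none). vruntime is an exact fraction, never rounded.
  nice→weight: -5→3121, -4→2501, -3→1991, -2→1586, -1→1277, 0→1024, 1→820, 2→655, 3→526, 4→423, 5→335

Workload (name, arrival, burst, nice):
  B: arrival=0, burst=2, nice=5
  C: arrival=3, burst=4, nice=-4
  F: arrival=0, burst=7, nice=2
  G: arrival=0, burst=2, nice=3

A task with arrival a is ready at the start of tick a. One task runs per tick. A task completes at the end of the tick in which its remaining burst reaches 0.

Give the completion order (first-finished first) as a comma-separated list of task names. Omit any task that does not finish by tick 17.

t=0: vr[B=0 F=0 G=0] → run B
t=1: vr[B=1024/335 F=0 G=0] → run F
t=2: vr[B=1024/335 F=1024/655 G=0] → run G
t=3: vr[B=1024/335 C=1024/655 F=1024/655 G=512/263] → run C
t=4: vr[B=1024/335 C=3231744/1638155 F=1024/655 G=512/263] → run F
t=5: vr[B=1024/335 C=3231744/1638155 F=2048/655 G=512/263] → run G
t=6: vr[B=1024/335 C=3231744/1638155 F=2048/655] → run C
t=7: vr[B=1024/335 C=3902464/1638155 F=2048/655] → run C
t=8: vr[B=1024/335 C=4573184/1638155 F=2048/655] → run C
t=9: vr[B=1024/335 F=2048/655] → run B
t=10: vr[F=2048/655] → run F
t=11: vr[F=3072/655] → run F
t=12: vr[F=4096/655] → run F
t=13: vr[F=1024/131] → run F
t=14: vr[F=6144/655] → run F
t=15: (idle)
t=16: (idle)
t=17: (idle)

completion order = G, C, B, F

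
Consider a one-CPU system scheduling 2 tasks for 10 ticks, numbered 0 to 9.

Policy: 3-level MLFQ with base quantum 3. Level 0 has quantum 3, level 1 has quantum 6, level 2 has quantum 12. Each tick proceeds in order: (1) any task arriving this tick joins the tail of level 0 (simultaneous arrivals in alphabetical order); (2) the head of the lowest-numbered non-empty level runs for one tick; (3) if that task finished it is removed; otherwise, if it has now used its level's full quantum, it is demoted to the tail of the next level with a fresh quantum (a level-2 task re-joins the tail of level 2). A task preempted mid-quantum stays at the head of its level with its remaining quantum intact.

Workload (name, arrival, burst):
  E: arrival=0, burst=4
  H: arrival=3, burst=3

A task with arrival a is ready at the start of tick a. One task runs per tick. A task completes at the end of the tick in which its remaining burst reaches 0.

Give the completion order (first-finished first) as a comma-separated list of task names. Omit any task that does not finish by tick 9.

completion order = H, E

t=0: L0/L1/L2 = E/-/- → run E
t=1: L0/L1/L2 = E/-/- → run E
t=2: L0/L1/L2 = E/-/- → run E
t=3: L0/L1/L2 = H/E/- → run H
t=4: L0/L1/L2 = H/E/- → run H
t=5: L0/L1/L2 = H/E/- → run H
t=6: L0/L1/L2 = -/E/- → run E
t=7: (idle)
t=8: (idle)
t=9: (idle)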